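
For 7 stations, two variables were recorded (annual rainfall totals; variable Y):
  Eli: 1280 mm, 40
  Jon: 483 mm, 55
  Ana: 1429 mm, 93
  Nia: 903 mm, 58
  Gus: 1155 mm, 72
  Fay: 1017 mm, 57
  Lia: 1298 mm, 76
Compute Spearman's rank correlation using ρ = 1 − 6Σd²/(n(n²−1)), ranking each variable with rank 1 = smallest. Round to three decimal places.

Ranks of variable 1: 5, 1, 7, 2, 4, 3, 6
Ranks of variable 2: 1, 2, 7, 4, 5, 3, 6
d = r₁ − r₂: 4, -1, 0, -2, -1, 0, 0
d²: 16, 1, 0, 4, 1, 0, 0; Σd² = 22
ρ = 1 − 6·22/(7·48) = 1 − 132/336 = 0.607

0.607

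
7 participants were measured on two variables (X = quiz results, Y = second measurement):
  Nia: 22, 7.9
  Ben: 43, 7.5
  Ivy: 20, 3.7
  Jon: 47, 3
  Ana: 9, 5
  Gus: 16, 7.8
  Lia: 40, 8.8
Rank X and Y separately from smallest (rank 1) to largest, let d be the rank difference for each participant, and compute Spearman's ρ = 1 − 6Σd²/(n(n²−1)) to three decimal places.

Ranks of variable 1: 4, 6, 3, 7, 1, 2, 5
Ranks of variable 2: 6, 4, 2, 1, 3, 5, 7
d = r₁ − r₂: -2, 2, 1, 6, -2, -3, -2
d²: 4, 4, 1, 36, 4, 9, 4; Σd² = 62
ρ = 1 − 6·62/(7·48) = 1 − 372/336 = -0.107

-0.107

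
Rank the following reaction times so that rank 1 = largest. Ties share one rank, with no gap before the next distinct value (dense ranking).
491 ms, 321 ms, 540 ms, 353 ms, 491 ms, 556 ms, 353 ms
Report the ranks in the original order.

3, 5, 2, 4, 3, 1, 4

Sorted (descending): 556, 540, 491, 491, 353, 353, 321
The 2 values of 491 share dense rank 3.
The 2 values of 353 share dense rank 4.
Remaining distinct values take the next consecutive integers.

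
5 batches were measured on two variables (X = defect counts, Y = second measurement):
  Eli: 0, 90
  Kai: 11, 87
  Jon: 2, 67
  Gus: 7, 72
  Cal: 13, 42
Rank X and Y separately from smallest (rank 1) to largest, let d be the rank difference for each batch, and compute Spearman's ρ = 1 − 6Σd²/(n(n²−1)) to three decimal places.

-0.600

Ranks of variable 1: 1, 4, 2, 3, 5
Ranks of variable 2: 5, 4, 2, 3, 1
d = r₁ − r₂: -4, 0, 0, 0, 4
d²: 16, 0, 0, 0, 16; Σd² = 32
ρ = 1 − 6·32/(5·24) = 1 − 192/120 = -0.600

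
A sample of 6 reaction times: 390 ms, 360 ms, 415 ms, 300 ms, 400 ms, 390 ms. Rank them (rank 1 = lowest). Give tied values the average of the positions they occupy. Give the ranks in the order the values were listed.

Sorted (ascending): 300, 360, 390, 390, 400, 415
The 2 values of 390 occupy positions 3–4 → average rank (3+4)/2 = 3.5.

3.5, 2, 6, 1, 5, 3.5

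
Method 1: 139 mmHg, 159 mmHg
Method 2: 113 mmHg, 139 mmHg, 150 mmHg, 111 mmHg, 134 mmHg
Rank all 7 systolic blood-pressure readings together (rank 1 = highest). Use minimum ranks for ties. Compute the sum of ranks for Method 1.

Sorted (descending): 159, 150, 139, 139, 134, 113, 111
The 2 values of 139 occupy positions 3–4 → each gets rank 3.
Method 1 values → pooled ranks: 139→3, 159→1
Rank sum = 3 + 1 = 4

4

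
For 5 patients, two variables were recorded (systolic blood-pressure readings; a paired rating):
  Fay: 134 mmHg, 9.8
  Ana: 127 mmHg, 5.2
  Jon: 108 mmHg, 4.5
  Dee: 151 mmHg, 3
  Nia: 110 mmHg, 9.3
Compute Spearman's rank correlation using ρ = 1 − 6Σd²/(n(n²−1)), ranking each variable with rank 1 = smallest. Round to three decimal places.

-0.100

Ranks of variable 1: 4, 3, 1, 5, 2
Ranks of variable 2: 5, 3, 2, 1, 4
d = r₁ − r₂: -1, 0, -1, 4, -2
d²: 1, 0, 1, 16, 4; Σd² = 22
ρ = 1 − 6·22/(5·24) = 1 − 132/120 = -0.100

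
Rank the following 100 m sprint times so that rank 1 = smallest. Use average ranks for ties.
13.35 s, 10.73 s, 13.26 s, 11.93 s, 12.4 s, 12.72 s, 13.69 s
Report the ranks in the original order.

6, 1, 5, 2, 3, 4, 7

Sorted (ascending): 10.73, 11.93, 12.4, 12.72, 13.26, 13.35, 13.69
No ties — each value takes its position as its rank.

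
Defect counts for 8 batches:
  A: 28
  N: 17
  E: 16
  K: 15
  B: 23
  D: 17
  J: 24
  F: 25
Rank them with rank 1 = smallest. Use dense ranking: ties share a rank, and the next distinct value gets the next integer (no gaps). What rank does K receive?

1

Sorted (ascending): 15, 16, 17, 17, 23, 24, 25, 28
The 2 values of 17 share dense rank 3.
Remaining distinct values take the next consecutive integers.
K has value 15 → rank 1.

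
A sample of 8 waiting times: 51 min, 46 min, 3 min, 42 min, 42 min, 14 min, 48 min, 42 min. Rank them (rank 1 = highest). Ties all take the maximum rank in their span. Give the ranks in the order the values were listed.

1, 3, 8, 6, 6, 7, 2, 6

Sorted (descending): 51, 48, 46, 42, 42, 42, 14, 3
The 3 values of 42 occupy positions 4–6 → each gets rank 6.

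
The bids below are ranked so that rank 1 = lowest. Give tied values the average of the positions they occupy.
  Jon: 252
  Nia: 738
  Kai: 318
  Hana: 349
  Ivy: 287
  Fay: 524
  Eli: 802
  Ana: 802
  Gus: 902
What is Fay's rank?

Sorted (ascending): 252, 287, 318, 349, 524, 738, 802, 802, 902
The 2 values of 802 occupy positions 7–8 → average rank (7+8)/2 = 7.5.
Fay has value 524 → rank 5.

5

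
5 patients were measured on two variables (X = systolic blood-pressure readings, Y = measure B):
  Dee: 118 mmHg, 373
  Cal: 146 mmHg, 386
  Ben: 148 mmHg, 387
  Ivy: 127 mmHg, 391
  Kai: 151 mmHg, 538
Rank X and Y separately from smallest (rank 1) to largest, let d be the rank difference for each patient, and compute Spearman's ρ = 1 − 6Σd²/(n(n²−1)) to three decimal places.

0.700

Ranks of variable 1: 1, 3, 4, 2, 5
Ranks of variable 2: 1, 2, 3, 4, 5
d = r₁ − r₂: 0, 1, 1, -2, 0
d²: 0, 1, 1, 4, 0; Σd² = 6
ρ = 1 − 6·6/(5·24) = 1 − 36/120 = 0.700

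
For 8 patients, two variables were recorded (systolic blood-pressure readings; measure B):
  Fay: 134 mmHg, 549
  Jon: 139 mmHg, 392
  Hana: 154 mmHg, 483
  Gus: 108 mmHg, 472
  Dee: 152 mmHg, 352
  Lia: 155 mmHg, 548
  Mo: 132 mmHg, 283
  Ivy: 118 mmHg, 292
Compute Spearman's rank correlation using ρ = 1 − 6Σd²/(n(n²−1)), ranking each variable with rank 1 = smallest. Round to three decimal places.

Ranks of variable 1: 4, 5, 7, 1, 6, 8, 3, 2
Ranks of variable 2: 8, 4, 6, 5, 3, 7, 1, 2
d = r₁ − r₂: -4, 1, 1, -4, 3, 1, 2, 0
d²: 16, 1, 1, 16, 9, 1, 4, 0; Σd² = 48
ρ = 1 − 6·48/(8·63) = 1 − 288/504 = 0.429

0.429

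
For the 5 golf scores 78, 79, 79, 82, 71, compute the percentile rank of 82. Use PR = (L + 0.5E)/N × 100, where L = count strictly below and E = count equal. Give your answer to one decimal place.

90.0

N = 5.
Strictly below 82: 4. Equal to 82: 1.
PR = (4 + 0.5·1)/5 × 100 = 90.0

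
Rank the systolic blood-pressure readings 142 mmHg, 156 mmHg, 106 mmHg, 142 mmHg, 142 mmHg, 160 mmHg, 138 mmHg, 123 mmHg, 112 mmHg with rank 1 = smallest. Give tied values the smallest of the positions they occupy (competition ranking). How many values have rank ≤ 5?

Sorted (ascending): 106, 112, 123, 138, 142, 142, 142, 156, 160
The 3 values of 142 occupy positions 5–7 → each gets rank 5.
Ranks ≤ 5: {1, 2, 3, 4, 5, 5, 5} → 7 values.

7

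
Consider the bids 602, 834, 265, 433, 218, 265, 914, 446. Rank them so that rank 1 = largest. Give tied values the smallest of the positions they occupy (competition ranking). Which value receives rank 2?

Sorted (descending): 914, 834, 602, 446, 433, 265, 265, 218
The 2 values of 265 occupy positions 6–7 → each gets rank 6.
Rank 2 → value 834.

834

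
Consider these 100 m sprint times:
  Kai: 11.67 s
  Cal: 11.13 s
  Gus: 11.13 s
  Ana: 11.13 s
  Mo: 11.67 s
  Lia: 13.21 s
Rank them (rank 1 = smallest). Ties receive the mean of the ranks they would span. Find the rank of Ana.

Sorted (ascending): 11.13, 11.13, 11.13, 11.67, 11.67, 13.21
The 3 values of 11.13 occupy positions 1–3 → average rank 2.
The 2 values of 11.67 occupy positions 4–5 → average rank (4+5)/2 = 4.5.
Ana has value 11.13 s → rank 2.

2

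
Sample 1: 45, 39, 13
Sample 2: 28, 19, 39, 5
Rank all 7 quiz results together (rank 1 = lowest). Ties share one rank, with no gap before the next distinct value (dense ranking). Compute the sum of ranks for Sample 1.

Sorted (ascending): 5, 13, 19, 28, 39, 39, 45
The 2 values of 39 share dense rank 5.
Remaining distinct values take the next consecutive integers.
Sample 1 values → pooled ranks: 45→6, 39→5, 13→2
Rank sum = 6 + 5 + 2 = 13

13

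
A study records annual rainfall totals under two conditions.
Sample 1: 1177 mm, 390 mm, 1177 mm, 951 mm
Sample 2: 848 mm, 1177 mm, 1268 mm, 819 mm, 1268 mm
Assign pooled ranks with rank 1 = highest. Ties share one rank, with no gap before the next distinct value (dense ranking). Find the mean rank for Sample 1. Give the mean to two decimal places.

3.25

Sorted (descending): 1268, 1268, 1177, 1177, 1177, 951, 848, 819, 390
The 2 values of 1268 share dense rank 1.
The 3 values of 1177 share dense rank 2.
Remaining distinct values take the next consecutive integers.
Sample 1 values → pooled ranks: 1177→2, 390→6, 1177→2, 951→3
Mean rank = (2 + 6 + 2 + 3) / 4 = 3.25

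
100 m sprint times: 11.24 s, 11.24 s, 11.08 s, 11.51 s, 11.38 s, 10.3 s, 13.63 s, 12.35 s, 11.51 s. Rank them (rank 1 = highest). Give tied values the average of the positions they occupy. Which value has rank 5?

11.38

Sorted (descending): 13.63, 12.35, 11.51, 11.51, 11.38, 11.24, 11.24, 11.08, 10.3
The 2 values of 11.51 occupy positions 3–4 → average rank (3+4)/2 = 3.5.
The 2 values of 11.24 occupy positions 6–7 → average rank (6+7)/2 = 6.5.
Rank 5 → value 11.38.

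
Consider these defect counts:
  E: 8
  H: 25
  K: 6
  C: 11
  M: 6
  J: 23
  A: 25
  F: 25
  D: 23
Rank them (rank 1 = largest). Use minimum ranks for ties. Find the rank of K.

8

Sorted (descending): 25, 25, 25, 23, 23, 11, 8, 6, 6
The 3 values of 25 occupy positions 1–3 → each gets rank 1.
The 2 values of 23 occupy positions 4–5 → each gets rank 4.
The 2 values of 6 occupy positions 8–9 → each gets rank 8.
K has value 6 → rank 8.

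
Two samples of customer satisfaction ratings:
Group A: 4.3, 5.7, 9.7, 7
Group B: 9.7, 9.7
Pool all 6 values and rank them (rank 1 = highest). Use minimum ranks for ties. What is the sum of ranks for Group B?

Sorted (descending): 9.7, 9.7, 9.7, 7, 5.7, 4.3
The 3 values of 9.7 occupy positions 1–3 → each gets rank 1.
Group B values → pooled ranks: 9.7→1, 9.7→1
Rank sum = 1 + 1 = 2

2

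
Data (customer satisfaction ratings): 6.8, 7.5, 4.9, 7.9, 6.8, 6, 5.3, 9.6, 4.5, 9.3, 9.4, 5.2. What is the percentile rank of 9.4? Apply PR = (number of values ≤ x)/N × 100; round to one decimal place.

91.7

N = 12.
Strictly below 9.4: 10. Equal to 9.4: 1.
PR = 11/12 × 100 = 91.7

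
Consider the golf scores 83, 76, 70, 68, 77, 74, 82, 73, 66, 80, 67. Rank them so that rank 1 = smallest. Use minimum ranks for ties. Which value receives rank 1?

Sorted (ascending): 66, 67, 68, 70, 73, 74, 76, 77, 80, 82, 83
No ties — each value takes its position as its rank.
Rank 1 → value 66.

66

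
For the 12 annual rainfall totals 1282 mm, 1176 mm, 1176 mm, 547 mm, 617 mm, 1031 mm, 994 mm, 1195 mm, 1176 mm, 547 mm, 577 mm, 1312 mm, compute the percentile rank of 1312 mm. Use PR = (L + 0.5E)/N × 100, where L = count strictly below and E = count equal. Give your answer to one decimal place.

N = 12.
Strictly below 1312: 11. Equal to 1312: 1.
PR = (11 + 0.5·1)/12 × 100 = 95.8

95.8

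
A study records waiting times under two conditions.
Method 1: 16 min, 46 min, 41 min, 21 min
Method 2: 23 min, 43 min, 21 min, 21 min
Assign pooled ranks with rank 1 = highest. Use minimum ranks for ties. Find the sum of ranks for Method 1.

Sorted (descending): 46, 43, 41, 23, 21, 21, 21, 16
The 3 values of 21 occupy positions 5–7 → each gets rank 5.
Method 1 values → pooled ranks: 16→8, 46→1, 41→3, 21→5
Rank sum = 8 + 1 + 3 + 5 = 17

17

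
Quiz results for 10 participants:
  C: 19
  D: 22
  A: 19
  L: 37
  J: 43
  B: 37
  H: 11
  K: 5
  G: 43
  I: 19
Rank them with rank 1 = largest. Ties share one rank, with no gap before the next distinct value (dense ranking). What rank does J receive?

Sorted (descending): 43, 43, 37, 37, 22, 19, 19, 19, 11, 5
The 2 values of 43 share dense rank 1.
The 2 values of 37 share dense rank 2.
The 3 values of 19 share dense rank 4.
Remaining distinct values take the next consecutive integers.
J has value 43 → rank 1.

1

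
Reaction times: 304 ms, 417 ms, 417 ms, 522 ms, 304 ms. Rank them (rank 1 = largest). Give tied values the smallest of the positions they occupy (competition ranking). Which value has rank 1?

Sorted (descending): 522, 417, 417, 304, 304
The 2 values of 417 occupy positions 2–3 → each gets rank 2.
The 2 values of 304 occupy positions 4–5 → each gets rank 4.
Rank 1 → value 522.

522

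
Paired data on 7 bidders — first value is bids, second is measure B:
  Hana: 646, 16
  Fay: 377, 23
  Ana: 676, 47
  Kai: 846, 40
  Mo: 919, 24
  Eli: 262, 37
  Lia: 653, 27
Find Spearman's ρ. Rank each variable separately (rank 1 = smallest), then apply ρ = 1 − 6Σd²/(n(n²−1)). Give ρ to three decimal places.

Ranks of variable 1: 3, 2, 5, 6, 7, 1, 4
Ranks of variable 2: 1, 2, 7, 6, 3, 5, 4
d = r₁ − r₂: 2, 0, -2, 0, 4, -4, 0
d²: 4, 0, 4, 0, 16, 16, 0; Σd² = 40
ρ = 1 − 6·40/(7·48) = 1 − 240/336 = 0.286

0.286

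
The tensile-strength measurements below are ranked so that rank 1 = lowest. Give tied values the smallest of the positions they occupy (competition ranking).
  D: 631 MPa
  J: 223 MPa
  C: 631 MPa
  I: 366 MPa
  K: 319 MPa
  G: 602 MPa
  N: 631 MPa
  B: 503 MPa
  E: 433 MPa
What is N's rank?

Sorted (ascending): 223, 319, 366, 433, 503, 602, 631, 631, 631
The 3 values of 631 occupy positions 7–9 → each gets rank 7.
N has value 631 MPa → rank 7.

7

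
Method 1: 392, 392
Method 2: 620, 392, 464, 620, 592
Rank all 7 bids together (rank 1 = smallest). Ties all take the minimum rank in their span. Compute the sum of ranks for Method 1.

Sorted (ascending): 392, 392, 392, 464, 592, 620, 620
The 3 values of 392 occupy positions 1–3 → each gets rank 1.
The 2 values of 620 occupy positions 6–7 → each gets rank 6.
Method 1 values → pooled ranks: 392→1, 392→1
Rank sum = 1 + 1 = 2

2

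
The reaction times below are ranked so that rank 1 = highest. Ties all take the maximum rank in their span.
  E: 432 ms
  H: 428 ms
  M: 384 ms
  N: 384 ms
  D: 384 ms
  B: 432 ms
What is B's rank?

Sorted (descending): 432, 432, 428, 384, 384, 384
The 2 values of 432 occupy positions 1–2 → each gets rank 2.
The 3 values of 384 occupy positions 4–6 → each gets rank 6.
B has value 432 ms → rank 2.

2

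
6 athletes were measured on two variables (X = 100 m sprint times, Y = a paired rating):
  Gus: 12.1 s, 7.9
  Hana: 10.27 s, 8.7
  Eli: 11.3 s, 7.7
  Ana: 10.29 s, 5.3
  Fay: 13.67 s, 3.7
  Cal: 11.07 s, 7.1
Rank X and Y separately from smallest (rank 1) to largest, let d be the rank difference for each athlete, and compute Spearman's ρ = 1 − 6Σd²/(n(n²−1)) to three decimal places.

-0.429

Ranks of variable 1: 5, 1, 4, 2, 6, 3
Ranks of variable 2: 5, 6, 4, 2, 1, 3
d = r₁ − r₂: 0, -5, 0, 0, 5, 0
d²: 0, 25, 0, 0, 25, 0; Σd² = 50
ρ = 1 − 6·50/(6·35) = 1 − 300/210 = -0.429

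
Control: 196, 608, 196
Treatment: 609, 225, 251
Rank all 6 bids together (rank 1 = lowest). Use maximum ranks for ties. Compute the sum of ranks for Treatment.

13

Sorted (ascending): 196, 196, 225, 251, 608, 609
The 2 values of 196 occupy positions 1–2 → each gets rank 2.
Treatment values → pooled ranks: 609→6, 225→3, 251→4
Rank sum = 6 + 3 + 4 = 13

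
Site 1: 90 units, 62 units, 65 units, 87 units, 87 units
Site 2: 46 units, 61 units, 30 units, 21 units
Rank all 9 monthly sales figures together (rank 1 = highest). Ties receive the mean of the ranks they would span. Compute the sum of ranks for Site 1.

Sorted (descending): 90, 87, 87, 65, 62, 61, 46, 30, 21
The 2 values of 87 occupy positions 2–3 → average rank (2+3)/2 = 2.5.
Site 1 values → pooled ranks: 90→1, 62→5, 65→4, 87→2.5, 87→2.5
Rank sum = 1 + 5 + 4 + 2.5 + 2.5 = 15

15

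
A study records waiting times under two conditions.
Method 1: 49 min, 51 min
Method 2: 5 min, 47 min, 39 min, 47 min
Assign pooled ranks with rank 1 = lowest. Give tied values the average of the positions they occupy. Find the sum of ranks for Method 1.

Sorted (ascending): 5, 39, 47, 47, 49, 51
The 2 values of 47 occupy positions 3–4 → average rank (3+4)/2 = 3.5.
Method 1 values → pooled ranks: 49→5, 51→6
Rank sum = 5 + 6 = 11

11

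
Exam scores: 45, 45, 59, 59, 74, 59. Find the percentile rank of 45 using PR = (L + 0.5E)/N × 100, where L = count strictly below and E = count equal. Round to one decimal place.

16.7

N = 6.
Strictly below 45: 0. Equal to 45: 2.
PR = (0 + 0.5·2)/6 × 100 = 16.7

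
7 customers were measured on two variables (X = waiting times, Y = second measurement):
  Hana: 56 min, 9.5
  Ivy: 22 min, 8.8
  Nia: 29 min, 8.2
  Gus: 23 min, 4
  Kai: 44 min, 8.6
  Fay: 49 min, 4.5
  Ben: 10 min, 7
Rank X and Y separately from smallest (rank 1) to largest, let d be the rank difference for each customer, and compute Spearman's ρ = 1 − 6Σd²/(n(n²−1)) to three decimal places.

Ranks of variable 1: 7, 2, 4, 3, 5, 6, 1
Ranks of variable 2: 7, 6, 4, 1, 5, 2, 3
d = r₁ − r₂: 0, -4, 0, 2, 0, 4, -2
d²: 0, 16, 0, 4, 0, 16, 4; Σd² = 40
ρ = 1 − 6·40/(7·48) = 1 − 240/336 = 0.286

0.286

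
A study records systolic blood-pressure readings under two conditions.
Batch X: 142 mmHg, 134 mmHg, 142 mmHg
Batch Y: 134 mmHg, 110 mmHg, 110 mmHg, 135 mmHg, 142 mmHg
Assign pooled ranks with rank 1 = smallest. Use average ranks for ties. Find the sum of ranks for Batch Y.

18.5

Sorted (ascending): 110, 110, 134, 134, 135, 142, 142, 142
The 2 values of 110 occupy positions 1–2 → average rank (1+2)/2 = 1.5.
The 2 values of 134 occupy positions 3–4 → average rank (3+4)/2 = 3.5.
The 3 values of 142 occupy positions 6–8 → average rank 7.
Batch Y values → pooled ranks: 134→3.5, 110→1.5, 110→1.5, 135→5, 142→7
Rank sum = 3.5 + 1.5 + 1.5 + 5 + 7 = 18.5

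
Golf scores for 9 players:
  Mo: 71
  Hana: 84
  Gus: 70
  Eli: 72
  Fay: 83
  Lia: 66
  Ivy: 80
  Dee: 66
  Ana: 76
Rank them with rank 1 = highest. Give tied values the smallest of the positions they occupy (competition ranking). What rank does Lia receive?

Sorted (descending): 84, 83, 80, 76, 72, 71, 70, 66, 66
The 2 values of 66 occupy positions 8–9 → each gets rank 8.
Lia has value 66 → rank 8.

8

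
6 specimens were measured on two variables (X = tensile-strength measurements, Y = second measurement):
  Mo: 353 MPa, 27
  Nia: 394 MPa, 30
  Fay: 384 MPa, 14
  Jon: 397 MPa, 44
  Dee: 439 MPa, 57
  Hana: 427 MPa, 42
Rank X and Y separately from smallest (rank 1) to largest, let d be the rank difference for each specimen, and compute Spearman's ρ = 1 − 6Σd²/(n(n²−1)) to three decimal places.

Ranks of variable 1: 1, 3, 2, 4, 6, 5
Ranks of variable 2: 2, 3, 1, 5, 6, 4
d = r₁ − r₂: -1, 0, 1, -1, 0, 1
d²: 1, 0, 1, 1, 0, 1; Σd² = 4
ρ = 1 − 6·4/(6·35) = 1 − 24/210 = 0.886

0.886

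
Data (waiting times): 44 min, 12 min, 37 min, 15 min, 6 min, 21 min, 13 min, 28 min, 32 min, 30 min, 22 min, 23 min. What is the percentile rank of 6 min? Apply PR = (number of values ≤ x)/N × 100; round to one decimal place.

8.3

N = 12.
Strictly below 6: 0. Equal to 6: 1.
PR = 1/12 × 100 = 8.3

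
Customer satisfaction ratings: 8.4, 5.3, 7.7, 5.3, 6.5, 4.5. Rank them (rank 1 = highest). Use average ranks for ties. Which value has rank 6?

4.5

Sorted (descending): 8.4, 7.7, 6.5, 5.3, 5.3, 4.5
The 2 values of 5.3 occupy positions 4–5 → average rank (4+5)/2 = 4.5.
Rank 6 → value 4.5.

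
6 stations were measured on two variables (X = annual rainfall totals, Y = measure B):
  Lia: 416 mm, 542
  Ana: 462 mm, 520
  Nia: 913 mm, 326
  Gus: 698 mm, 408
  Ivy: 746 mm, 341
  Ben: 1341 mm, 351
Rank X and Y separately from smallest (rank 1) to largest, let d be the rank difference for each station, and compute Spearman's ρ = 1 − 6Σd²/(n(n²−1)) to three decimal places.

Ranks of variable 1: 1, 2, 5, 3, 4, 6
Ranks of variable 2: 6, 5, 1, 4, 2, 3
d = r₁ − r₂: -5, -3, 4, -1, 2, 3
d²: 25, 9, 16, 1, 4, 9; Σd² = 64
ρ = 1 − 6·64/(6·35) = 1 − 384/210 = -0.829

-0.829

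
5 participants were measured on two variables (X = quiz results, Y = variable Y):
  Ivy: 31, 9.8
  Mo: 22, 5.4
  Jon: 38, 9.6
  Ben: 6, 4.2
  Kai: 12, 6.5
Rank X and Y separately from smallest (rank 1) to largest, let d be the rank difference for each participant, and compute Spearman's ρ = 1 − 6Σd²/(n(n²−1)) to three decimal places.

Ranks of variable 1: 4, 3, 5, 1, 2
Ranks of variable 2: 5, 2, 4, 1, 3
d = r₁ − r₂: -1, 1, 1, 0, -1
d²: 1, 1, 1, 0, 1; Σd² = 4
ρ = 1 − 6·4/(5·24) = 1 − 24/120 = 0.800

0.800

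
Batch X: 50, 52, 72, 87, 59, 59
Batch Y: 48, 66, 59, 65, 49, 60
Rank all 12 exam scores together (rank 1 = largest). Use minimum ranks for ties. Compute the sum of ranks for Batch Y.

Sorted (descending): 87, 72, 66, 65, 60, 59, 59, 59, 52, 50, 49, 48
The 3 values of 59 occupy positions 6–8 → each gets rank 6.
Batch Y values → pooled ranks: 48→12, 66→3, 59→6, 65→4, 49→11, 60→5
Rank sum = 12 + 3 + 6 + 4 + 11 + 5 = 41

41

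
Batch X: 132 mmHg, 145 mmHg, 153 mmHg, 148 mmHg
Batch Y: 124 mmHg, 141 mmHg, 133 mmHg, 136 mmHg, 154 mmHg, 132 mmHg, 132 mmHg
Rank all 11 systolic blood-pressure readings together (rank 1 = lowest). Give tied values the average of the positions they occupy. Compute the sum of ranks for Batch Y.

Sorted (ascending): 124, 132, 132, 132, 133, 136, 141, 145, 148, 153, 154
The 3 values of 132 occupy positions 2–4 → average rank 3.
Batch Y values → pooled ranks: 124→1, 141→7, 133→5, 136→6, 154→11, 132→3, 132→3
Rank sum = 1 + 7 + 5 + 6 + 11 + 3 + 3 = 36

36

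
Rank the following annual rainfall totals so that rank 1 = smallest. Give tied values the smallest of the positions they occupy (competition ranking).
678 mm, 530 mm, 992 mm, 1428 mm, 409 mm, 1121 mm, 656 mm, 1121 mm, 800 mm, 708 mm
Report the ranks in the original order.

Sorted (ascending): 409, 530, 656, 678, 708, 800, 992, 1121, 1121, 1428
The 2 values of 1121 occupy positions 8–9 → each gets rank 8.

4, 2, 7, 10, 1, 8, 3, 8, 6, 5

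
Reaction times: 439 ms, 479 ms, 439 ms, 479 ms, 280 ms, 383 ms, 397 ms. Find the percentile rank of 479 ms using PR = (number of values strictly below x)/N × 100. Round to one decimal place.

71.4

N = 7.
Strictly below 479: 5. Equal to 479: 2.
PR = 5/7 × 100 = 71.4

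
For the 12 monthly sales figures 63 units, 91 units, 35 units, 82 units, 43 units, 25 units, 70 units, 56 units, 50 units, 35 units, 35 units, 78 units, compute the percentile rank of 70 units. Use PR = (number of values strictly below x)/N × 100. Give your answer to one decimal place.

N = 12.
Strictly below 70: 8. Equal to 70: 1.
PR = 8/12 × 100 = 66.7

66.7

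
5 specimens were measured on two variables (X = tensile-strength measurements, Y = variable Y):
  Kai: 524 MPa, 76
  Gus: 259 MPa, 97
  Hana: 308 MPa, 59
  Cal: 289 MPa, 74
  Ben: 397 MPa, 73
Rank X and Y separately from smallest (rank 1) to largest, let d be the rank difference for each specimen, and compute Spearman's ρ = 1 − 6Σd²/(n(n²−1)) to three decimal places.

Ranks of variable 1: 5, 1, 3, 2, 4
Ranks of variable 2: 4, 5, 1, 3, 2
d = r₁ − r₂: 1, -4, 2, -1, 2
d²: 1, 16, 4, 1, 4; Σd² = 26
ρ = 1 − 6·26/(5·24) = 1 − 156/120 = -0.300

-0.300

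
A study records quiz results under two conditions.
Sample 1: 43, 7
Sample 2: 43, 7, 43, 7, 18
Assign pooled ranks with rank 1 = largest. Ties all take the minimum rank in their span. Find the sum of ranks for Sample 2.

16

Sorted (descending): 43, 43, 43, 18, 7, 7, 7
The 3 values of 43 occupy positions 1–3 → each gets rank 1.
The 3 values of 7 occupy positions 5–7 → each gets rank 5.
Sample 2 values → pooled ranks: 43→1, 7→5, 43→1, 7→5, 18→4
Rank sum = 1 + 5 + 1 + 5 + 4 = 16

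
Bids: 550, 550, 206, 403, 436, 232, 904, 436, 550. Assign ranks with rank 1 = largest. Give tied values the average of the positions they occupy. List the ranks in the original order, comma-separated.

3, 3, 9, 7, 5.5, 8, 1, 5.5, 3

Sorted (descending): 904, 550, 550, 550, 436, 436, 403, 232, 206
The 3 values of 550 occupy positions 2–4 → average rank 3.
The 2 values of 436 occupy positions 5–6 → average rank (5+6)/2 = 5.5.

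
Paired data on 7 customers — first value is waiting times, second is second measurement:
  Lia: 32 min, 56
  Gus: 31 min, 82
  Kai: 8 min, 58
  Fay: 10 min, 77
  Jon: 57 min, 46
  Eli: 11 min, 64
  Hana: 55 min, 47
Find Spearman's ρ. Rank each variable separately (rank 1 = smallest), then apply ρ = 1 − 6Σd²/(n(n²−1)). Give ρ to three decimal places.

-0.679

Ranks of variable 1: 5, 4, 1, 2, 7, 3, 6
Ranks of variable 2: 3, 7, 4, 6, 1, 5, 2
d = r₁ − r₂: 2, -3, -3, -4, 6, -2, 4
d²: 4, 9, 9, 16, 36, 4, 16; Σd² = 94
ρ = 1 − 6·94/(7·48) = 1 − 564/336 = -0.679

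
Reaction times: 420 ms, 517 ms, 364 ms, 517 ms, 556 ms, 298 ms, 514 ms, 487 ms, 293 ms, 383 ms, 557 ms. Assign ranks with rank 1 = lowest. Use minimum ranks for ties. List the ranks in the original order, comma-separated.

5, 8, 3, 8, 10, 2, 7, 6, 1, 4, 11

Sorted (ascending): 293, 298, 364, 383, 420, 487, 514, 517, 517, 556, 557
The 2 values of 517 occupy positions 8–9 → each gets rank 8.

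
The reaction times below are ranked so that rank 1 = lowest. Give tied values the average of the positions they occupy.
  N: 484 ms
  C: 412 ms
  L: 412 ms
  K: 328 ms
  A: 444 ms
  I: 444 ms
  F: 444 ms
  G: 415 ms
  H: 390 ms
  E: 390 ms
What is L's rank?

4.5

Sorted (ascending): 328, 390, 390, 412, 412, 415, 444, 444, 444, 484
The 2 values of 390 occupy positions 2–3 → average rank (2+3)/2 = 2.5.
The 2 values of 412 occupy positions 4–5 → average rank (4+5)/2 = 4.5.
The 3 values of 444 occupy positions 7–9 → average rank 8.
L has value 412 ms → rank 4.5.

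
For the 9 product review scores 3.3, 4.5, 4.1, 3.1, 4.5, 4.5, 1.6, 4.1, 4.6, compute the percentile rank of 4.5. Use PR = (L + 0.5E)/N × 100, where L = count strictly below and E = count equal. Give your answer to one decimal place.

72.2

N = 9.
Strictly below 4.5: 5. Equal to 4.5: 3.
PR = (5 + 0.5·3)/9 × 100 = 72.2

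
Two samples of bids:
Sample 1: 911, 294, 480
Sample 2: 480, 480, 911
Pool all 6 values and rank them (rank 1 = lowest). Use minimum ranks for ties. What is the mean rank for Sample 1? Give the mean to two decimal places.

2.67

Sorted (ascending): 294, 480, 480, 480, 911, 911
The 3 values of 480 occupy positions 2–4 → each gets rank 2.
The 2 values of 911 occupy positions 5–6 → each gets rank 5.
Sample 1 values → pooled ranks: 911→5, 294→1, 480→2
Mean rank = (5 + 1 + 2) / 3 = 2.67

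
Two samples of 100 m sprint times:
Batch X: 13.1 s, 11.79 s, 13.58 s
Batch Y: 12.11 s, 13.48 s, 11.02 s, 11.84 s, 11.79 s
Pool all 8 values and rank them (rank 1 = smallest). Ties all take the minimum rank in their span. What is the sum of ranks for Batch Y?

19

Sorted (ascending): 11.02, 11.79, 11.79, 11.84, 12.11, 13.1, 13.48, 13.58
The 2 values of 11.79 occupy positions 2–3 → each gets rank 2.
Batch Y values → pooled ranks: 12.11→5, 13.48→7, 11.02→1, 11.84→4, 11.79→2
Rank sum = 5 + 7 + 1 + 4 + 2 = 19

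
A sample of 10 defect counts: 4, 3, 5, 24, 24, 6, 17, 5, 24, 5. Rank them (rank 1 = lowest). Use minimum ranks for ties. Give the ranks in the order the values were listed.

2, 1, 3, 8, 8, 6, 7, 3, 8, 3

Sorted (ascending): 3, 4, 5, 5, 5, 6, 17, 24, 24, 24
The 3 values of 5 occupy positions 3–5 → each gets rank 3.
The 3 values of 24 occupy positions 8–10 → each gets rank 8.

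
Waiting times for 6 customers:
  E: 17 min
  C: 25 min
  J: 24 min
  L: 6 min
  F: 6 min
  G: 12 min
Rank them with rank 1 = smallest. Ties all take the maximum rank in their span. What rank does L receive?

2

Sorted (ascending): 6, 6, 12, 17, 24, 25
The 2 values of 6 occupy positions 1–2 → each gets rank 2.
L has value 6 min → rank 2.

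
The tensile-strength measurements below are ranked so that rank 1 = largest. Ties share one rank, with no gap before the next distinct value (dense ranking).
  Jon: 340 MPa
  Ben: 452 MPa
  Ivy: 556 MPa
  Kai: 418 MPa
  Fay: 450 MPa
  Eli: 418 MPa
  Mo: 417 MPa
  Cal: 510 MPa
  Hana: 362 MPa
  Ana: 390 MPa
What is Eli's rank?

Sorted (descending): 556, 510, 452, 450, 418, 418, 417, 390, 362, 340
The 2 values of 418 share dense rank 5.
Remaining distinct values take the next consecutive integers.
Eli has value 418 MPa → rank 5.

5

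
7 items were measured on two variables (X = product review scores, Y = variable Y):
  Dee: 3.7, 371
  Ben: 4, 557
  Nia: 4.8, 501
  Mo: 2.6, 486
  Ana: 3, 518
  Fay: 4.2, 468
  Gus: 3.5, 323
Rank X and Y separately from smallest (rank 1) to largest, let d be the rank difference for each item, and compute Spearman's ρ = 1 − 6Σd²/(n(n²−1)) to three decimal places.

0.107

Ranks of variable 1: 4, 5, 7, 1, 2, 6, 3
Ranks of variable 2: 2, 7, 5, 4, 6, 3, 1
d = r₁ − r₂: 2, -2, 2, -3, -4, 3, 2
d²: 4, 4, 4, 9, 16, 9, 4; Σd² = 50
ρ = 1 − 6·50/(7·48) = 1 − 300/336 = 0.107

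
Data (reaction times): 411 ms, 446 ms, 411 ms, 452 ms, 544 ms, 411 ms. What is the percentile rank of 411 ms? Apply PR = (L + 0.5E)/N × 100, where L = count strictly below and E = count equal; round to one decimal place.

25.0

N = 6.
Strictly below 411: 0. Equal to 411: 3.
PR = (0 + 0.5·3)/6 × 100 = 25.0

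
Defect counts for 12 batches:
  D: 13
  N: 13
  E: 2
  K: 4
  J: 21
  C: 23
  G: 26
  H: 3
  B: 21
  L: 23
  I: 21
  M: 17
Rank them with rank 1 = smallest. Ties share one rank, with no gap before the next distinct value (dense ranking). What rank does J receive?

6

Sorted (ascending): 2, 3, 4, 13, 13, 17, 21, 21, 21, 23, 23, 26
The 2 values of 13 share dense rank 4.
The 3 values of 21 share dense rank 6.
The 2 values of 23 share dense rank 7.
Remaining distinct values take the next consecutive integers.
J has value 21 → rank 6.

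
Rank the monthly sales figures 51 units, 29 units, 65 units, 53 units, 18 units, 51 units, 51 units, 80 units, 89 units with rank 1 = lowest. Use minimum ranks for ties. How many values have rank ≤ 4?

Sorted (ascending): 18, 29, 51, 51, 51, 53, 65, 80, 89
The 3 values of 51 occupy positions 3–5 → each gets rank 3.
Ranks ≤ 4: {1, 2, 3, 3, 3} → 5 values.

5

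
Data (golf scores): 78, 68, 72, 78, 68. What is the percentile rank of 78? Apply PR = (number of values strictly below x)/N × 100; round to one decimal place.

60.0

N = 5.
Strictly below 78: 3. Equal to 78: 2.
PR = 3/5 × 100 = 60.0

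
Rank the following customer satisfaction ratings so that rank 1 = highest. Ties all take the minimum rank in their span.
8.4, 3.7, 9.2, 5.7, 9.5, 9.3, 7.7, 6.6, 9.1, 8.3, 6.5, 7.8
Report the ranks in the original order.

5, 12, 3, 11, 1, 2, 8, 9, 4, 6, 10, 7

Sorted (descending): 9.5, 9.3, 9.2, 9.1, 8.4, 8.3, 7.8, 7.7, 6.6, 6.5, 5.7, 3.7
No ties — each value takes its position as its rank.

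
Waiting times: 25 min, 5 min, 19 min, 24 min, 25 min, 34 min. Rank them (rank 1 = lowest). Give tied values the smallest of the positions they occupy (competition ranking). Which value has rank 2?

19

Sorted (ascending): 5, 19, 24, 25, 25, 34
The 2 values of 25 occupy positions 4–5 → each gets rank 4.
Rank 2 → value 19.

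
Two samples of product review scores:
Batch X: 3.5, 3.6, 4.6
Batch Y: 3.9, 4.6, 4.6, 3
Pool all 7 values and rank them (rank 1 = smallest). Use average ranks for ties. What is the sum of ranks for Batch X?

Sorted (ascending): 3, 3.5, 3.6, 3.9, 4.6, 4.6, 4.6
The 3 values of 4.6 occupy positions 5–7 → average rank 6.
Batch X values → pooled ranks: 3.5→2, 3.6→3, 4.6→6
Rank sum = 2 + 3 + 6 = 11

11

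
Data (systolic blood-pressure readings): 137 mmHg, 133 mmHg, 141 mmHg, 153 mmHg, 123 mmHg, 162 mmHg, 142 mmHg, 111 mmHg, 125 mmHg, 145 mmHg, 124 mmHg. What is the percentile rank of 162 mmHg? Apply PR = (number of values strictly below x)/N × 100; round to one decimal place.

90.9

N = 11.
Strictly below 162: 10. Equal to 162: 1.
PR = 10/11 × 100 = 90.9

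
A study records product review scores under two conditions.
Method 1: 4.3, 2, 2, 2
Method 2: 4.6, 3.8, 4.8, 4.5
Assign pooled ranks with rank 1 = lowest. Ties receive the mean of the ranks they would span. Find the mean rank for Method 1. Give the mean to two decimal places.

Sorted (ascending): 2, 2, 2, 3.8, 4.3, 4.5, 4.6, 4.8
The 3 values of 2 occupy positions 1–3 → average rank 2.
Method 1 values → pooled ranks: 4.3→5, 2→2, 2→2, 2→2
Mean rank = (5 + 2 + 2 + 2) / 4 = 2.75

2.75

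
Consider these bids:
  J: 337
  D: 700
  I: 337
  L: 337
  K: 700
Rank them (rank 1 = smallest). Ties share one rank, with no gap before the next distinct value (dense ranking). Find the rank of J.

1

Sorted (ascending): 337, 337, 337, 700, 700
The 3 values of 337 share dense rank 1.
The 2 values of 700 share dense rank 2.
J has value 337 → rank 1.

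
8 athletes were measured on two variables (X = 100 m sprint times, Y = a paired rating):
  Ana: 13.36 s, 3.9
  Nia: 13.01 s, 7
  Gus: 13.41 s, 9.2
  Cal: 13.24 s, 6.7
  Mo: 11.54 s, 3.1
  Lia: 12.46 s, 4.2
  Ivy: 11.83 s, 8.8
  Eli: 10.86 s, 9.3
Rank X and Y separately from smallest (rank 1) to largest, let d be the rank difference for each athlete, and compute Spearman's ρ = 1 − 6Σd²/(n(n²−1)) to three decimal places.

-0.071

Ranks of variable 1: 7, 5, 8, 6, 2, 4, 3, 1
Ranks of variable 2: 2, 5, 7, 4, 1, 3, 6, 8
d = r₁ − r₂: 5, 0, 1, 2, 1, 1, -3, -7
d²: 25, 0, 1, 4, 1, 1, 9, 49; Σd² = 90
ρ = 1 − 6·90/(8·63) = 1 − 540/504 = -0.071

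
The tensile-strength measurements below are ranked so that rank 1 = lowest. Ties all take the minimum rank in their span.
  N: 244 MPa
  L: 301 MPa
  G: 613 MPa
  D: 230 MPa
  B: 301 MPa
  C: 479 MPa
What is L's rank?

3

Sorted (ascending): 230, 244, 301, 301, 479, 613
The 2 values of 301 occupy positions 3–4 → each gets rank 3.
L has value 301 MPa → rank 3.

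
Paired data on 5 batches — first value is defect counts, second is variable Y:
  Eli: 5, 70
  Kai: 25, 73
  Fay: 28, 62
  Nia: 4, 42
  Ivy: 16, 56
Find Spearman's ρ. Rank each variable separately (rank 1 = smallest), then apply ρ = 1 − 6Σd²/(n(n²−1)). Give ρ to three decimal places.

Ranks of variable 1: 2, 4, 5, 1, 3
Ranks of variable 2: 4, 5, 3, 1, 2
d = r₁ − r₂: -2, -1, 2, 0, 1
d²: 4, 1, 4, 0, 1; Σd² = 10
ρ = 1 − 6·10/(5·24) = 1 − 60/120 = 0.500

0.500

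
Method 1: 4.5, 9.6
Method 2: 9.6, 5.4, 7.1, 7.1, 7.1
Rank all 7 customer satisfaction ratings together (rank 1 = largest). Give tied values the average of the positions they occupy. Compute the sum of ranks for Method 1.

8.5

Sorted (descending): 9.6, 9.6, 7.1, 7.1, 7.1, 5.4, 4.5
The 2 values of 9.6 occupy positions 1–2 → average rank (1+2)/2 = 1.5.
The 3 values of 7.1 occupy positions 3–5 → average rank 4.
Method 1 values → pooled ranks: 4.5→7, 9.6→1.5
Rank sum = 7 + 1.5 = 8.5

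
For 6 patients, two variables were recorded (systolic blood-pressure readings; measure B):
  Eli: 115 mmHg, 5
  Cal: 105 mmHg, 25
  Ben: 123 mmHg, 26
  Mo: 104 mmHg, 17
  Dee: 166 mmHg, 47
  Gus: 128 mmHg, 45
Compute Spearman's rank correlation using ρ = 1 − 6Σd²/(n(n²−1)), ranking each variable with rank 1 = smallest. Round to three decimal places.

Ranks of variable 1: 3, 2, 4, 1, 6, 5
Ranks of variable 2: 1, 3, 4, 2, 6, 5
d = r₁ − r₂: 2, -1, 0, -1, 0, 0
d²: 4, 1, 0, 1, 0, 0; Σd² = 6
ρ = 1 − 6·6/(6·35) = 1 − 36/210 = 0.829

0.829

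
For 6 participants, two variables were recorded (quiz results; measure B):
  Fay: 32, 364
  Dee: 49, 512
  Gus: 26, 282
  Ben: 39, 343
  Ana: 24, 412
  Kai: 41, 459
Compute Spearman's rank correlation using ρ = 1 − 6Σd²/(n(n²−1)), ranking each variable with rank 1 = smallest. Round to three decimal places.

0.600

Ranks of variable 1: 3, 6, 2, 4, 1, 5
Ranks of variable 2: 3, 6, 1, 2, 4, 5
d = r₁ − r₂: 0, 0, 1, 2, -3, 0
d²: 0, 0, 1, 4, 9, 0; Σd² = 14
ρ = 1 − 6·14/(6·35) = 1 − 84/210 = 0.600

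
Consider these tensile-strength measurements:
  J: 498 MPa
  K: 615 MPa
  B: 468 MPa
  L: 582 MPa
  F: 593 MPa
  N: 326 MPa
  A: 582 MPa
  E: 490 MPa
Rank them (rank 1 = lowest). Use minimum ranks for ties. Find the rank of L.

Sorted (ascending): 326, 468, 490, 498, 582, 582, 593, 615
The 2 values of 582 occupy positions 5–6 → each gets rank 5.
L has value 582 MPa → rank 5.

5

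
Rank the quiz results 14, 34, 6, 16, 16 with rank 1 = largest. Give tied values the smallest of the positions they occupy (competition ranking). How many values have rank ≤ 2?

Sorted (descending): 34, 16, 16, 14, 6
The 2 values of 16 occupy positions 2–3 → each gets rank 2.
Ranks ≤ 2: {1, 2, 2} → 3 values.

3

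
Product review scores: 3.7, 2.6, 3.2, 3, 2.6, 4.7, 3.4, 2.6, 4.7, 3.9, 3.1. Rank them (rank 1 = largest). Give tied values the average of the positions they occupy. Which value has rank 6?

Sorted (descending): 4.7, 4.7, 3.9, 3.7, 3.4, 3.2, 3.1, 3, 2.6, 2.6, 2.6
The 2 values of 4.7 occupy positions 1–2 → average rank (1+2)/2 = 1.5.
The 3 values of 2.6 occupy positions 9–11 → average rank 10.
Rank 6 → value 3.2.

3.2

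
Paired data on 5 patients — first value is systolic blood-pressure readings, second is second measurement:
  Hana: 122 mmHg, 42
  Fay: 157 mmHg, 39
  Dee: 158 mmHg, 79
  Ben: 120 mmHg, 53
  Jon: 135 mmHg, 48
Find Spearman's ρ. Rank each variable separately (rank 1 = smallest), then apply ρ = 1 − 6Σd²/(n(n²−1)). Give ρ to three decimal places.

Ranks of variable 1: 2, 4, 5, 1, 3
Ranks of variable 2: 2, 1, 5, 4, 3
d = r₁ − r₂: 0, 3, 0, -3, 0
d²: 0, 9, 0, 9, 0; Σd² = 18
ρ = 1 − 6·18/(5·24) = 1 − 108/120 = 0.100

0.100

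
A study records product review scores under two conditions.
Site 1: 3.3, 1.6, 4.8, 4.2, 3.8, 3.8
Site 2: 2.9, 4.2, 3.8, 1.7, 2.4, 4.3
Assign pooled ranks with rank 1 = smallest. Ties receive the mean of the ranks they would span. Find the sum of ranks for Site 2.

36.5

Sorted (ascending): 1.6, 1.7, 2.4, 2.9, 3.3, 3.8, 3.8, 3.8, 4.2, 4.2, 4.3, 4.8
The 3 values of 3.8 occupy positions 6–8 → average rank 7.
The 2 values of 4.2 occupy positions 9–10 → average rank (9+10)/2 = 9.5.
Site 2 values → pooled ranks: 2.9→4, 4.2→9.5, 3.8→7, 1.7→2, 2.4→3, 4.3→11
Rank sum = 4 + 9.5 + 7 + 2 + 3 + 11 = 36.5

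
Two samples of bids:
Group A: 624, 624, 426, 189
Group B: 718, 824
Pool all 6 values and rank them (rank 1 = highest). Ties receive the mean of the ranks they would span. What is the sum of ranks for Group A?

Sorted (descending): 824, 718, 624, 624, 426, 189
The 2 values of 624 occupy positions 3–4 → average rank (3+4)/2 = 3.5.
Group A values → pooled ranks: 624→3.5, 624→3.5, 426→5, 189→6
Rank sum = 3.5 + 3.5 + 5 + 6 = 18

18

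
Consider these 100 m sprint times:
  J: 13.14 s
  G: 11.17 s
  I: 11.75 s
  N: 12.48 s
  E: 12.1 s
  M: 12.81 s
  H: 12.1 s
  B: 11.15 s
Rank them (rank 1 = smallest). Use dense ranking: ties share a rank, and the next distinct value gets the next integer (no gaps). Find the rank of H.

Sorted (ascending): 11.15, 11.17, 11.75, 12.1, 12.1, 12.48, 12.81, 13.14
The 2 values of 12.1 share dense rank 4.
Remaining distinct values take the next consecutive integers.
H has value 12.1 s → rank 4.

4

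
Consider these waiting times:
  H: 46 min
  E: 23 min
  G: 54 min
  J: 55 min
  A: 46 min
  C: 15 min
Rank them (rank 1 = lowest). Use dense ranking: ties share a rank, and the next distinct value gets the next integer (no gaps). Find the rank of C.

Sorted (ascending): 15, 23, 46, 46, 54, 55
The 2 values of 46 share dense rank 3.
Remaining distinct values take the next consecutive integers.
C has value 15 min → rank 1.

1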